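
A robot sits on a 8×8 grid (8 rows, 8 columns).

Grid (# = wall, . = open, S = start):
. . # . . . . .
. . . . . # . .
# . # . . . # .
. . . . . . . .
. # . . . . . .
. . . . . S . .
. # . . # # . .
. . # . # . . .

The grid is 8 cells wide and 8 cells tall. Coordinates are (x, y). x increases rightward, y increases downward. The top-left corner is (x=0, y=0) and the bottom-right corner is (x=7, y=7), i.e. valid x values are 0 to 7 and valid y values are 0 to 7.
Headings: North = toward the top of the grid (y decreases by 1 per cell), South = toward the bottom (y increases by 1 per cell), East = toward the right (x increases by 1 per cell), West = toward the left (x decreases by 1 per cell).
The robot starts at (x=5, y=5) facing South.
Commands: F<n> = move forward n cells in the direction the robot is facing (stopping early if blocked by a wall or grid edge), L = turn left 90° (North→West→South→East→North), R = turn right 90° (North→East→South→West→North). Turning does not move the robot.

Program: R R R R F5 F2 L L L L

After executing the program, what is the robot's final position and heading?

Answer: Final position: (x=5, y=5), facing South

Derivation:
Start: (x=5, y=5), facing South
  R: turn right, now facing West
  R: turn right, now facing North
  R: turn right, now facing East
  R: turn right, now facing South
  F5: move forward 0/5 (blocked), now at (x=5, y=5)
  F2: move forward 0/2 (blocked), now at (x=5, y=5)
  L: turn left, now facing East
  L: turn left, now facing North
  L: turn left, now facing West
  L: turn left, now facing South
Final: (x=5, y=5), facing South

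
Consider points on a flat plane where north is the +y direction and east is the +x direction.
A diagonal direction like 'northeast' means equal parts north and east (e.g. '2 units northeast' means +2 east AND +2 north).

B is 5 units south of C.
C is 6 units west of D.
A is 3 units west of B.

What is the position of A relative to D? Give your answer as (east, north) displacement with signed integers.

Place D at the origin (east=0, north=0).
  C is 6 units west of D: delta (east=-6, north=+0); C at (east=-6, north=0).
  B is 5 units south of C: delta (east=+0, north=-5); B at (east=-6, north=-5).
  A is 3 units west of B: delta (east=-3, north=+0); A at (east=-9, north=-5).
Therefore A relative to D: (east=-9, north=-5).

Answer: A is at (east=-9, north=-5) relative to D.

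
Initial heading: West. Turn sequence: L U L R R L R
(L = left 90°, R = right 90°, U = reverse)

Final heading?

Start: West
  L (left (90° counter-clockwise)) -> South
  U (U-turn (180°)) -> North
  L (left (90° counter-clockwise)) -> West
  R (right (90° clockwise)) -> North
  R (right (90° clockwise)) -> East
  L (left (90° counter-clockwise)) -> North
  R (right (90° clockwise)) -> East
Final: East

Answer: Final heading: East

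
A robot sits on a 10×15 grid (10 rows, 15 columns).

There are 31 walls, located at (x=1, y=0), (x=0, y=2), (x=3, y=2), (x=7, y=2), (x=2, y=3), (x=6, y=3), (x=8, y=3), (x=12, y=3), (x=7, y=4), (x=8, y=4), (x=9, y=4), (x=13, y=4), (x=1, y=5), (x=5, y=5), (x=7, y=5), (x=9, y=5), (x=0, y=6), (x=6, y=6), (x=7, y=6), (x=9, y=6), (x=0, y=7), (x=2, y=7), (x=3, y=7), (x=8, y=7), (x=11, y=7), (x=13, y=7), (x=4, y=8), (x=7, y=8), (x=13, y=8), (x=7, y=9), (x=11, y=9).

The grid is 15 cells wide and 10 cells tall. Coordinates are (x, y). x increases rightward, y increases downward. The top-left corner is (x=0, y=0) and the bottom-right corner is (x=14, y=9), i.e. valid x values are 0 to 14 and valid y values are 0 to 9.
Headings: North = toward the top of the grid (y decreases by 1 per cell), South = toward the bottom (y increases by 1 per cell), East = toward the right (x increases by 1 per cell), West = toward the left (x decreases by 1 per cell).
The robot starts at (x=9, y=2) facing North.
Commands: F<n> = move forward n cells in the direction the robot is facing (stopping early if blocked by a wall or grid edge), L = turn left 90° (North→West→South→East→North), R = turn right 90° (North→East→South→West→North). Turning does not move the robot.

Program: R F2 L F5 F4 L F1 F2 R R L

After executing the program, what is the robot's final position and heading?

Answer: Final position: (x=8, y=0), facing North

Derivation:
Start: (x=9, y=2), facing North
  R: turn right, now facing East
  F2: move forward 2, now at (x=11, y=2)
  L: turn left, now facing North
  F5: move forward 2/5 (blocked), now at (x=11, y=0)
  F4: move forward 0/4 (blocked), now at (x=11, y=0)
  L: turn left, now facing West
  F1: move forward 1, now at (x=10, y=0)
  F2: move forward 2, now at (x=8, y=0)
  R: turn right, now facing North
  R: turn right, now facing East
  L: turn left, now facing North
Final: (x=8, y=0), facing North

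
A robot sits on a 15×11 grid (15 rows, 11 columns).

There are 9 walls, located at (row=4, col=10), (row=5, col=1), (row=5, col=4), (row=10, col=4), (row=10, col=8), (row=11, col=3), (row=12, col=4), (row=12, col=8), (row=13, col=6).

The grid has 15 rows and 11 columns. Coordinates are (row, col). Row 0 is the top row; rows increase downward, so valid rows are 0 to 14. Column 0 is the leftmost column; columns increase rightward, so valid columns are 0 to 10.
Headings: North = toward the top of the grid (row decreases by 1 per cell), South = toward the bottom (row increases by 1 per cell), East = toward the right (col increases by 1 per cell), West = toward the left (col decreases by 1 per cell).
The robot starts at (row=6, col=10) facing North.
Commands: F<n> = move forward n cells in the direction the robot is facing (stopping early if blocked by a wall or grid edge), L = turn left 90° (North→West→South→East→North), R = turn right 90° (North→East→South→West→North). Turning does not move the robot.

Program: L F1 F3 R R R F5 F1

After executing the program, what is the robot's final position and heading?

Start: (row=6, col=10), facing North
  L: turn left, now facing West
  F1: move forward 1, now at (row=6, col=9)
  F3: move forward 3, now at (row=6, col=6)
  R: turn right, now facing North
  R: turn right, now facing East
  R: turn right, now facing South
  F5: move forward 5, now at (row=11, col=6)
  F1: move forward 1, now at (row=12, col=6)
Final: (row=12, col=6), facing South

Answer: Final position: (row=12, col=6), facing South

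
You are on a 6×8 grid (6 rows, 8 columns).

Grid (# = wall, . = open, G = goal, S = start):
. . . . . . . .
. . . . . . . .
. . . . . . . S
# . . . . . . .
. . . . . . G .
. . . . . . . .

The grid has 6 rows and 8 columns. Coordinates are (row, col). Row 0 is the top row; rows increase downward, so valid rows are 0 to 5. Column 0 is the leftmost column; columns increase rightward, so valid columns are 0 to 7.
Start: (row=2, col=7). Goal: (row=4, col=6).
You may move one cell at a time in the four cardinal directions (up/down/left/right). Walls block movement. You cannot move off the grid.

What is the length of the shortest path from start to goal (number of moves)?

Answer: Shortest path length: 3

Derivation:
BFS from (row=2, col=7) until reaching (row=4, col=6):
  Distance 0: (row=2, col=7)
  Distance 1: (row=1, col=7), (row=2, col=6), (row=3, col=7)
  Distance 2: (row=0, col=7), (row=1, col=6), (row=2, col=5), (row=3, col=6), (row=4, col=7)
  Distance 3: (row=0, col=6), (row=1, col=5), (row=2, col=4), (row=3, col=5), (row=4, col=6), (row=5, col=7)  <- goal reached here
One shortest path (3 moves): (row=2, col=7) -> (row=2, col=6) -> (row=3, col=6) -> (row=4, col=6)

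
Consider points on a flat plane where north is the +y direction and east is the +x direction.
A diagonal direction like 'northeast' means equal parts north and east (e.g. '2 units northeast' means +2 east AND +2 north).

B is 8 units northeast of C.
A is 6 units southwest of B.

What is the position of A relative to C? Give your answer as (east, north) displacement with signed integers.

Place C at the origin (east=0, north=0).
  B is 8 units northeast of C: delta (east=+8, north=+8); B at (east=8, north=8).
  A is 6 units southwest of B: delta (east=-6, north=-6); A at (east=2, north=2).
Therefore A relative to C: (east=2, north=2).

Answer: A is at (east=2, north=2) relative to C.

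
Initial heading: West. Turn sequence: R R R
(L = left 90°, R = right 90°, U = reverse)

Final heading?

Answer: Final heading: South

Derivation:
Start: West
  R (right (90° clockwise)) -> North
  R (right (90° clockwise)) -> East
  R (right (90° clockwise)) -> South
Final: South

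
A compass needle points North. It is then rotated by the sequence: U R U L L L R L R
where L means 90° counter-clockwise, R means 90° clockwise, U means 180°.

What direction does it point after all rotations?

Answer: Final heading: West

Derivation:
Start: North
  U (U-turn (180°)) -> South
  R (right (90° clockwise)) -> West
  U (U-turn (180°)) -> East
  L (left (90° counter-clockwise)) -> North
  L (left (90° counter-clockwise)) -> West
  L (left (90° counter-clockwise)) -> South
  R (right (90° clockwise)) -> West
  L (left (90° counter-clockwise)) -> South
  R (right (90° clockwise)) -> West
Final: West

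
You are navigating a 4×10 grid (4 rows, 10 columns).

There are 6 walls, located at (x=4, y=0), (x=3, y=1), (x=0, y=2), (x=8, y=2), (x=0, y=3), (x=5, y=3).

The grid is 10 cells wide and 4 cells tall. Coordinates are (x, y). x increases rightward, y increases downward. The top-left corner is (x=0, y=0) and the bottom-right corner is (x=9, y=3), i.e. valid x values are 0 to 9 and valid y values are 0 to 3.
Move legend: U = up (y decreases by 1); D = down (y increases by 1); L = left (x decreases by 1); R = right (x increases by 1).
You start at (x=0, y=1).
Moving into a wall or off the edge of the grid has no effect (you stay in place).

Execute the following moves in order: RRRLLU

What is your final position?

Answer: Final position: (x=0, y=0)

Derivation:
Start: (x=0, y=1)
  R (right): (x=0, y=1) -> (x=1, y=1)
  R (right): (x=1, y=1) -> (x=2, y=1)
  R (right): blocked, stay at (x=2, y=1)
  L (left): (x=2, y=1) -> (x=1, y=1)
  L (left): (x=1, y=1) -> (x=0, y=1)
  U (up): (x=0, y=1) -> (x=0, y=0)
Final: (x=0, y=0)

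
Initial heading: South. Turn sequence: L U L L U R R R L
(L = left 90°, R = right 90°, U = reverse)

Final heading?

Start: South
  L (left (90° counter-clockwise)) -> East
  U (U-turn (180°)) -> West
  L (left (90° counter-clockwise)) -> South
  L (left (90° counter-clockwise)) -> East
  U (U-turn (180°)) -> West
  R (right (90° clockwise)) -> North
  R (right (90° clockwise)) -> East
  R (right (90° clockwise)) -> South
  L (left (90° counter-clockwise)) -> East
Final: East

Answer: Final heading: East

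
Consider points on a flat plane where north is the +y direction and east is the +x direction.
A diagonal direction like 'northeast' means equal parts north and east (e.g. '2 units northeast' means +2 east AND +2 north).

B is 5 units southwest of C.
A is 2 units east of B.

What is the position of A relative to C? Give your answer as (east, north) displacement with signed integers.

Place C at the origin (east=0, north=0).
  B is 5 units southwest of C: delta (east=-5, north=-5); B at (east=-5, north=-5).
  A is 2 units east of B: delta (east=+2, north=+0); A at (east=-3, north=-5).
Therefore A relative to C: (east=-3, north=-5).

Answer: A is at (east=-3, north=-5) relative to C.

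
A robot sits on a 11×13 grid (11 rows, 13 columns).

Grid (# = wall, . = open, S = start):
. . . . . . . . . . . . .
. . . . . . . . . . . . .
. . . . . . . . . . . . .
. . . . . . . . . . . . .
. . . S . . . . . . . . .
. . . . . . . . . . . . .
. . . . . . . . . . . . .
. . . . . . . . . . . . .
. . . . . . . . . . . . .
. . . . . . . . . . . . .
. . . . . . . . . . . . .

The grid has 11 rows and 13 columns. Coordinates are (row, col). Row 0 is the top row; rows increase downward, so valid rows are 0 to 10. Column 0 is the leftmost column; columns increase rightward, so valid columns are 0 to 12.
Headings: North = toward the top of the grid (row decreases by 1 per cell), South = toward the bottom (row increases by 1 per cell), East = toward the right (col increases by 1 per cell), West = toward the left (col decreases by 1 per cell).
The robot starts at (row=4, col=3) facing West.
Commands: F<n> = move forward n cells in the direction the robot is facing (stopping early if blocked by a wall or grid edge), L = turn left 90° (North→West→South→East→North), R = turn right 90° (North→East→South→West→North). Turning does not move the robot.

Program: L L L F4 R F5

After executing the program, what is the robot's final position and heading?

Answer: Final position: (row=0, col=8), facing East

Derivation:
Start: (row=4, col=3), facing West
  L: turn left, now facing South
  L: turn left, now facing East
  L: turn left, now facing North
  F4: move forward 4, now at (row=0, col=3)
  R: turn right, now facing East
  F5: move forward 5, now at (row=0, col=8)
Final: (row=0, col=8), facing East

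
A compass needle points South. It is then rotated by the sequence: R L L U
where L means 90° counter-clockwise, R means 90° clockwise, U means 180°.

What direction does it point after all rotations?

Answer: Final heading: West

Derivation:
Start: South
  R (right (90° clockwise)) -> West
  L (left (90° counter-clockwise)) -> South
  L (left (90° counter-clockwise)) -> East
  U (U-turn (180°)) -> West
Final: West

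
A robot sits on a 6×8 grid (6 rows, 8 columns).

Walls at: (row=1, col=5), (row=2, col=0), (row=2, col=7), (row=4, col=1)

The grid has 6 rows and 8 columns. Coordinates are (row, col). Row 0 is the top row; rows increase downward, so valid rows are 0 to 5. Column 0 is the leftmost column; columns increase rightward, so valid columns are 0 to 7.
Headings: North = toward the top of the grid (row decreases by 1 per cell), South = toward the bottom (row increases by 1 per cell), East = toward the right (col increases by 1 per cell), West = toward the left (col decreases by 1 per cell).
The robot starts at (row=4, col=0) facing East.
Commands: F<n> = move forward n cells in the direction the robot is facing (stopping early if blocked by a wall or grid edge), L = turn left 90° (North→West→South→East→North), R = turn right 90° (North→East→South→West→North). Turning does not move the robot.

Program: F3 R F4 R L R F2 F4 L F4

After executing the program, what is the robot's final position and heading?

Answer: Final position: (row=5, col=0), facing South

Derivation:
Start: (row=4, col=0), facing East
  F3: move forward 0/3 (blocked), now at (row=4, col=0)
  R: turn right, now facing South
  F4: move forward 1/4 (blocked), now at (row=5, col=0)
  R: turn right, now facing West
  L: turn left, now facing South
  R: turn right, now facing West
  F2: move forward 0/2 (blocked), now at (row=5, col=0)
  F4: move forward 0/4 (blocked), now at (row=5, col=0)
  L: turn left, now facing South
  F4: move forward 0/4 (blocked), now at (row=5, col=0)
Final: (row=5, col=0), facing South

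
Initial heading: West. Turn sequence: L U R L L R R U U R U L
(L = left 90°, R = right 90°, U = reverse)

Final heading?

Start: West
  L (left (90° counter-clockwise)) -> South
  U (U-turn (180°)) -> North
  R (right (90° clockwise)) -> East
  L (left (90° counter-clockwise)) -> North
  L (left (90° counter-clockwise)) -> West
  R (right (90° clockwise)) -> North
  R (right (90° clockwise)) -> East
  U (U-turn (180°)) -> West
  U (U-turn (180°)) -> East
  R (right (90° clockwise)) -> South
  U (U-turn (180°)) -> North
  L (left (90° counter-clockwise)) -> West
Final: West

Answer: Final heading: West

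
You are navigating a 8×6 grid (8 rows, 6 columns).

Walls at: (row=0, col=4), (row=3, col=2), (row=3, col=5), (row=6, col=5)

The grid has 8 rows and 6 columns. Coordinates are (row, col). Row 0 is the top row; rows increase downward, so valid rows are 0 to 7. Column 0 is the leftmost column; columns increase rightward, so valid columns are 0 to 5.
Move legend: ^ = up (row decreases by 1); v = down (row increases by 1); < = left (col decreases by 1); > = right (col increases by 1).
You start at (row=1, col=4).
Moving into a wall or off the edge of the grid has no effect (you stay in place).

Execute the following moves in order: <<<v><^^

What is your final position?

Answer: Final position: (row=0, col=1)

Derivation:
Start: (row=1, col=4)
  < (left): (row=1, col=4) -> (row=1, col=3)
  < (left): (row=1, col=3) -> (row=1, col=2)
  < (left): (row=1, col=2) -> (row=1, col=1)
  v (down): (row=1, col=1) -> (row=2, col=1)
  > (right): (row=2, col=1) -> (row=2, col=2)
  < (left): (row=2, col=2) -> (row=2, col=1)
  ^ (up): (row=2, col=1) -> (row=1, col=1)
  ^ (up): (row=1, col=1) -> (row=0, col=1)
Final: (row=0, col=1)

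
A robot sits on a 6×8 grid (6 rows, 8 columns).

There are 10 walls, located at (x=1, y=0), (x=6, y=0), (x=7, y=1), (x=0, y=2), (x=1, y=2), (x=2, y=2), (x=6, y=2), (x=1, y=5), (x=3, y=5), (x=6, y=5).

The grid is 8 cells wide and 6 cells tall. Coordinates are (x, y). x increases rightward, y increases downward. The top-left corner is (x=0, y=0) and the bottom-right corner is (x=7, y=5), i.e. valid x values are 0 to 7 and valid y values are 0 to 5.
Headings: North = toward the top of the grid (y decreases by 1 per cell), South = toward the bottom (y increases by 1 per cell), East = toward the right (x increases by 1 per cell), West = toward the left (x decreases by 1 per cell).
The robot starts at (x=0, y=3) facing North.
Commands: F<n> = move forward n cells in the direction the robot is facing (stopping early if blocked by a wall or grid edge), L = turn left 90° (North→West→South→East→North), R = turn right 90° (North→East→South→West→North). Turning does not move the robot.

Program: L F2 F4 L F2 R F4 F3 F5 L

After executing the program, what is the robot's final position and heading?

Start: (x=0, y=3), facing North
  L: turn left, now facing West
  F2: move forward 0/2 (blocked), now at (x=0, y=3)
  F4: move forward 0/4 (blocked), now at (x=0, y=3)
  L: turn left, now facing South
  F2: move forward 2, now at (x=0, y=5)
  R: turn right, now facing West
  F4: move forward 0/4 (blocked), now at (x=0, y=5)
  F3: move forward 0/3 (blocked), now at (x=0, y=5)
  F5: move forward 0/5 (blocked), now at (x=0, y=5)
  L: turn left, now facing South
Final: (x=0, y=5), facing South

Answer: Final position: (x=0, y=5), facing South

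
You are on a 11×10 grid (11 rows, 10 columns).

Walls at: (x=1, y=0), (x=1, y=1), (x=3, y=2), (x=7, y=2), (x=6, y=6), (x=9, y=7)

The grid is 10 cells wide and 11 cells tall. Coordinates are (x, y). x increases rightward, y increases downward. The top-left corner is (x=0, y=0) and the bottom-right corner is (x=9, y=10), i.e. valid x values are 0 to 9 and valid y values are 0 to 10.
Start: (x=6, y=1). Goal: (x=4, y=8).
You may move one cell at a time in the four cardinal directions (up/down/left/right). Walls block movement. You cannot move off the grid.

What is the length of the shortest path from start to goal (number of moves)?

Answer: Shortest path length: 9

Derivation:
BFS from (x=6, y=1) until reaching (x=4, y=8):
  Distance 0: (x=6, y=1)
  Distance 1: (x=6, y=0), (x=5, y=1), (x=7, y=1), (x=6, y=2)
  Distance 2: (x=5, y=0), (x=7, y=0), (x=4, y=1), (x=8, y=1), (x=5, y=2), (x=6, y=3)
  Distance 3: (x=4, y=0), (x=8, y=0), (x=3, y=1), (x=9, y=1), (x=4, y=2), (x=8, y=2), (x=5, y=3), (x=7, y=3), (x=6, y=4)
  Distance 4: (x=3, y=0), (x=9, y=0), (x=2, y=1), (x=9, y=2), (x=4, y=3), (x=8, y=3), (x=5, y=4), (x=7, y=4), (x=6, y=5)
  Distance 5: (x=2, y=0), (x=2, y=2), (x=3, y=3), (x=9, y=3), (x=4, y=4), (x=8, y=4), (x=5, y=5), (x=7, y=5)
  Distance 6: (x=1, y=2), (x=2, y=3), (x=3, y=4), (x=9, y=4), (x=4, y=5), (x=8, y=5), (x=5, y=6), (x=7, y=6)
  Distance 7: (x=0, y=2), (x=1, y=3), (x=2, y=4), (x=3, y=5), (x=9, y=5), (x=4, y=6), (x=8, y=6), (x=5, y=7), (x=7, y=7)
  Distance 8: (x=0, y=1), (x=0, y=3), (x=1, y=4), (x=2, y=5), (x=3, y=6), (x=9, y=6), (x=4, y=7), (x=6, y=7), (x=8, y=7), (x=5, y=8), (x=7, y=8)
  Distance 9: (x=0, y=0), (x=0, y=4), (x=1, y=5), (x=2, y=6), (x=3, y=7), (x=4, y=8), (x=6, y=8), (x=8, y=8), (x=5, y=9), (x=7, y=9)  <- goal reached here
One shortest path (9 moves): (x=6, y=1) -> (x=5, y=1) -> (x=4, y=1) -> (x=4, y=2) -> (x=4, y=3) -> (x=4, y=4) -> (x=4, y=5) -> (x=4, y=6) -> (x=4, y=7) -> (x=4, y=8)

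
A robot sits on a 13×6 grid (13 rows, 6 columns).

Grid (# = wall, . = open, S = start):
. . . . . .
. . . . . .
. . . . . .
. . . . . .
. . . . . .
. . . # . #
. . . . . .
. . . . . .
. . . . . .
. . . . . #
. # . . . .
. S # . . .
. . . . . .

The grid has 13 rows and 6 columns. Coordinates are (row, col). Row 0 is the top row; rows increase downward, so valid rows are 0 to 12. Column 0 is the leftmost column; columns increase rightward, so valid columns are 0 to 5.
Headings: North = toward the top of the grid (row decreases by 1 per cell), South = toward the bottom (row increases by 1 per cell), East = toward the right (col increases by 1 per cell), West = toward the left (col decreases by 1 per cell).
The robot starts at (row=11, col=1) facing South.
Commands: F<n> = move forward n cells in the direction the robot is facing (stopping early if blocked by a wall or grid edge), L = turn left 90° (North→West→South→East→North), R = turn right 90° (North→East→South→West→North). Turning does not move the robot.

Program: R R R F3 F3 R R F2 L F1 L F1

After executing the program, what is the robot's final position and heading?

Start: (row=11, col=1), facing South
  R: turn right, now facing West
  R: turn right, now facing North
  R: turn right, now facing East
  F3: move forward 0/3 (blocked), now at (row=11, col=1)
  F3: move forward 0/3 (blocked), now at (row=11, col=1)
  R: turn right, now facing South
  R: turn right, now facing West
  F2: move forward 1/2 (blocked), now at (row=11, col=0)
  L: turn left, now facing South
  F1: move forward 1, now at (row=12, col=0)
  L: turn left, now facing East
  F1: move forward 1, now at (row=12, col=1)
Final: (row=12, col=1), facing East

Answer: Final position: (row=12, col=1), facing East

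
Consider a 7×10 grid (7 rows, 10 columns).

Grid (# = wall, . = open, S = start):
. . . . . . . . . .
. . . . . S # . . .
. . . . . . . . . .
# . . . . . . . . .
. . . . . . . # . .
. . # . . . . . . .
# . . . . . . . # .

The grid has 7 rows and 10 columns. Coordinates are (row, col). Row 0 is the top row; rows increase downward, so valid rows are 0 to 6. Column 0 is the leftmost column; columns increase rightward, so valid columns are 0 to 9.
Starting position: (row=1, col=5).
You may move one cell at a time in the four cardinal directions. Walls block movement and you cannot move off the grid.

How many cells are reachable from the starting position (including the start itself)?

Answer: Reachable cells: 64

Derivation:
BFS flood-fill from (row=1, col=5):
  Distance 0: (row=1, col=5)
  Distance 1: (row=0, col=5), (row=1, col=4), (row=2, col=5)
  Distance 2: (row=0, col=4), (row=0, col=6), (row=1, col=3), (row=2, col=4), (row=2, col=6), (row=3, col=5)
  Distance 3: (row=0, col=3), (row=0, col=7), (row=1, col=2), (row=2, col=3), (row=2, col=7), (row=3, col=4), (row=3, col=6), (row=4, col=5)
  Distance 4: (row=0, col=2), (row=0, col=8), (row=1, col=1), (row=1, col=7), (row=2, col=2), (row=2, col=8), (row=3, col=3), (row=3, col=7), (row=4, col=4), (row=4, col=6), (row=5, col=5)
  Distance 5: (row=0, col=1), (row=0, col=9), (row=1, col=0), (row=1, col=8), (row=2, col=1), (row=2, col=9), (row=3, col=2), (row=3, col=8), (row=4, col=3), (row=5, col=4), (row=5, col=6), (row=6, col=5)
  Distance 6: (row=0, col=0), (row=1, col=9), (row=2, col=0), (row=3, col=1), (row=3, col=9), (row=4, col=2), (row=4, col=8), (row=5, col=3), (row=5, col=7), (row=6, col=4), (row=6, col=6)
  Distance 7: (row=4, col=1), (row=4, col=9), (row=5, col=8), (row=6, col=3), (row=6, col=7)
  Distance 8: (row=4, col=0), (row=5, col=1), (row=5, col=9), (row=6, col=2)
  Distance 9: (row=5, col=0), (row=6, col=1), (row=6, col=9)
Total reachable: 64 (grid has 64 open cells total)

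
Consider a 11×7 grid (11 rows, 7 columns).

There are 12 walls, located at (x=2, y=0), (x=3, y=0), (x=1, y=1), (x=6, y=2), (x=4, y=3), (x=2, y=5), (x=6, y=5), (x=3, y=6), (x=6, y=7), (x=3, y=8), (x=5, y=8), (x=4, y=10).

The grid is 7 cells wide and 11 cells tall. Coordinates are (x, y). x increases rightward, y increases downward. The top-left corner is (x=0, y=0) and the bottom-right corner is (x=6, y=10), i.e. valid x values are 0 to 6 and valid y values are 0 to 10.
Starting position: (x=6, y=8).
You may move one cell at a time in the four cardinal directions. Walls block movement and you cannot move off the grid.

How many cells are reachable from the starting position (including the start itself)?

Answer: Reachable cells: 65

Derivation:
BFS flood-fill from (x=6, y=8):
  Distance 0: (x=6, y=8)
  Distance 1: (x=6, y=9)
  Distance 2: (x=5, y=9), (x=6, y=10)
  Distance 3: (x=4, y=9), (x=5, y=10)
  Distance 4: (x=4, y=8), (x=3, y=9)
  Distance 5: (x=4, y=7), (x=2, y=9), (x=3, y=10)
  Distance 6: (x=4, y=6), (x=3, y=7), (x=5, y=7), (x=2, y=8), (x=1, y=9), (x=2, y=10)
  Distance 7: (x=4, y=5), (x=5, y=6), (x=2, y=7), (x=1, y=8), (x=0, y=9), (x=1, y=10)
  Distance 8: (x=4, y=4), (x=3, y=5), (x=5, y=5), (x=2, y=6), (x=6, y=6), (x=1, y=7), (x=0, y=8), (x=0, y=10)
  Distance 9: (x=3, y=4), (x=5, y=4), (x=1, y=6), (x=0, y=7)
  Distance 10: (x=3, y=3), (x=5, y=3), (x=2, y=4), (x=6, y=4), (x=1, y=5), (x=0, y=6)
  Distance 11: (x=3, y=2), (x=5, y=2), (x=2, y=3), (x=6, y=3), (x=1, y=4), (x=0, y=5)
  Distance 12: (x=3, y=1), (x=5, y=1), (x=2, y=2), (x=4, y=2), (x=1, y=3), (x=0, y=4)
  Distance 13: (x=5, y=0), (x=2, y=1), (x=4, y=1), (x=6, y=1), (x=1, y=2), (x=0, y=3)
  Distance 14: (x=4, y=0), (x=6, y=0), (x=0, y=2)
  Distance 15: (x=0, y=1)
  Distance 16: (x=0, y=0)
  Distance 17: (x=1, y=0)
Total reachable: 65 (grid has 65 open cells total)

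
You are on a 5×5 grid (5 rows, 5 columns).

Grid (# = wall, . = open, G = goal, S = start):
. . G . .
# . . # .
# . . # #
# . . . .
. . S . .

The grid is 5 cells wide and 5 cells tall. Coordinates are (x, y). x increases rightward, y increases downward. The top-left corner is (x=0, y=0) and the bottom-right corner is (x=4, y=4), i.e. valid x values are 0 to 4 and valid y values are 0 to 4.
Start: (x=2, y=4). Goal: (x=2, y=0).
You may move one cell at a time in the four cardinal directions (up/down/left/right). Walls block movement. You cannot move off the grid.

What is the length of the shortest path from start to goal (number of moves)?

BFS from (x=2, y=4) until reaching (x=2, y=0):
  Distance 0: (x=2, y=4)
  Distance 1: (x=2, y=3), (x=1, y=4), (x=3, y=4)
  Distance 2: (x=2, y=2), (x=1, y=3), (x=3, y=3), (x=0, y=4), (x=4, y=4)
  Distance 3: (x=2, y=1), (x=1, y=2), (x=4, y=3)
  Distance 4: (x=2, y=0), (x=1, y=1)  <- goal reached here
One shortest path (4 moves): (x=2, y=4) -> (x=2, y=3) -> (x=2, y=2) -> (x=2, y=1) -> (x=2, y=0)

Answer: Shortest path length: 4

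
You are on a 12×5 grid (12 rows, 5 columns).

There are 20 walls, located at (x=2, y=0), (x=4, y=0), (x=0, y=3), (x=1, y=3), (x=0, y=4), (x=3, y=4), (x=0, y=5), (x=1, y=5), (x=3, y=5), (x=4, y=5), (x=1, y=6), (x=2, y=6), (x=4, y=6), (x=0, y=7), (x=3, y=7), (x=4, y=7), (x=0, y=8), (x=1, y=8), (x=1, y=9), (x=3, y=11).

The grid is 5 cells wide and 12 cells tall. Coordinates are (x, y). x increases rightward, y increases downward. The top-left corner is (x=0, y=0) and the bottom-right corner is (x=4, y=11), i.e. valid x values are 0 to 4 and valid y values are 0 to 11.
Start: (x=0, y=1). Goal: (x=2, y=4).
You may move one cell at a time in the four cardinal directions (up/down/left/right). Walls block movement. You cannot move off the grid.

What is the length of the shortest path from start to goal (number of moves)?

Answer: Shortest path length: 5

Derivation:
BFS from (x=0, y=1) until reaching (x=2, y=4):
  Distance 0: (x=0, y=1)
  Distance 1: (x=0, y=0), (x=1, y=1), (x=0, y=2)
  Distance 2: (x=1, y=0), (x=2, y=1), (x=1, y=2)
  Distance 3: (x=3, y=1), (x=2, y=2)
  Distance 4: (x=3, y=0), (x=4, y=1), (x=3, y=2), (x=2, y=3)
  Distance 5: (x=4, y=2), (x=3, y=3), (x=2, y=4)  <- goal reached here
One shortest path (5 moves): (x=0, y=1) -> (x=1, y=1) -> (x=2, y=1) -> (x=2, y=2) -> (x=2, y=3) -> (x=2, y=4)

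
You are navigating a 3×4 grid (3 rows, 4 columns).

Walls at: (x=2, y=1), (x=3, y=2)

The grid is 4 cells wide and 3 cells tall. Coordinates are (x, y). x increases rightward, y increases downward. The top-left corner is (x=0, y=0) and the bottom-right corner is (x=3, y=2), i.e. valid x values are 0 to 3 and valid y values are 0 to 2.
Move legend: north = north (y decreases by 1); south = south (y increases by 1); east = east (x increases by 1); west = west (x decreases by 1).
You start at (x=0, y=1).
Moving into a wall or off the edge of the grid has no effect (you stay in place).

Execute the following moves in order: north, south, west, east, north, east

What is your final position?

Answer: Final position: (x=2, y=0)

Derivation:
Start: (x=0, y=1)
  north (north): (x=0, y=1) -> (x=0, y=0)
  south (south): (x=0, y=0) -> (x=0, y=1)
  west (west): blocked, stay at (x=0, y=1)
  east (east): (x=0, y=1) -> (x=1, y=1)
  north (north): (x=1, y=1) -> (x=1, y=0)
  east (east): (x=1, y=0) -> (x=2, y=0)
Final: (x=2, y=0)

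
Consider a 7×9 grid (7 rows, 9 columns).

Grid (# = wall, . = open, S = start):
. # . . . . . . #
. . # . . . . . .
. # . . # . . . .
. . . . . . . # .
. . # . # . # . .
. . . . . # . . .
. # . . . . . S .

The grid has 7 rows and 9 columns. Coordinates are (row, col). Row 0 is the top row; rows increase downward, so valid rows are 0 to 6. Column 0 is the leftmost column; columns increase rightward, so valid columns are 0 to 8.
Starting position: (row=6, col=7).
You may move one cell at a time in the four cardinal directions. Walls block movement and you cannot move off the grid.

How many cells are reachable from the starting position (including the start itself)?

BFS flood-fill from (row=6, col=7):
  Distance 0: (row=6, col=7)
  Distance 1: (row=5, col=7), (row=6, col=6), (row=6, col=8)
  Distance 2: (row=4, col=7), (row=5, col=6), (row=5, col=8), (row=6, col=5)
  Distance 3: (row=4, col=8), (row=6, col=4)
  Distance 4: (row=3, col=8), (row=5, col=4), (row=6, col=3)
  Distance 5: (row=2, col=8), (row=5, col=3), (row=6, col=2)
  Distance 6: (row=1, col=8), (row=2, col=7), (row=4, col=3), (row=5, col=2)
  Distance 7: (row=1, col=7), (row=2, col=6), (row=3, col=3), (row=5, col=1)
  Distance 8: (row=0, col=7), (row=1, col=6), (row=2, col=3), (row=2, col=5), (row=3, col=2), (row=3, col=4), (row=3, col=6), (row=4, col=1), (row=5, col=0)
  Distance 9: (row=0, col=6), (row=1, col=3), (row=1, col=5), (row=2, col=2), (row=3, col=1), (row=3, col=5), (row=4, col=0), (row=6, col=0)
  Distance 10: (row=0, col=3), (row=0, col=5), (row=1, col=4), (row=3, col=0), (row=4, col=5)
  Distance 11: (row=0, col=2), (row=0, col=4), (row=2, col=0)
  Distance 12: (row=1, col=0)
  Distance 13: (row=0, col=0), (row=1, col=1)
Total reachable: 52 (grid has 52 open cells total)

Answer: Reachable cells: 52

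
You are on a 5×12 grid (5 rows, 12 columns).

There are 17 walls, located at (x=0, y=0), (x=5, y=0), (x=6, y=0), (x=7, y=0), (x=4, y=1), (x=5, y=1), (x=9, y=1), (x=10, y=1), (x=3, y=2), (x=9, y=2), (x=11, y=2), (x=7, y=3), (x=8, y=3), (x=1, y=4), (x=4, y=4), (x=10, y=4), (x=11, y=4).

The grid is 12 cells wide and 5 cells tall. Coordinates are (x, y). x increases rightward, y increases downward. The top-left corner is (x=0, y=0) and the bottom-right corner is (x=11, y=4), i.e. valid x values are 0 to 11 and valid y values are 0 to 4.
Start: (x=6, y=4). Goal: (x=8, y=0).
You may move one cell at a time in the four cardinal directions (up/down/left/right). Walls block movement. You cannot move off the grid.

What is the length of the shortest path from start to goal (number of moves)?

BFS from (x=6, y=4) until reaching (x=8, y=0):
  Distance 0: (x=6, y=4)
  Distance 1: (x=6, y=3), (x=5, y=4), (x=7, y=4)
  Distance 2: (x=6, y=2), (x=5, y=3), (x=8, y=4)
  Distance 3: (x=6, y=1), (x=5, y=2), (x=7, y=2), (x=4, y=3), (x=9, y=4)
  Distance 4: (x=7, y=1), (x=4, y=2), (x=8, y=2), (x=3, y=3), (x=9, y=3)
  Distance 5: (x=8, y=1), (x=2, y=3), (x=10, y=3), (x=3, y=4)
  Distance 6: (x=8, y=0), (x=2, y=2), (x=10, y=2), (x=1, y=3), (x=11, y=3), (x=2, y=4)  <- goal reached here
One shortest path (6 moves): (x=6, y=4) -> (x=6, y=3) -> (x=6, y=2) -> (x=7, y=2) -> (x=8, y=2) -> (x=8, y=1) -> (x=8, y=0)

Answer: Shortest path length: 6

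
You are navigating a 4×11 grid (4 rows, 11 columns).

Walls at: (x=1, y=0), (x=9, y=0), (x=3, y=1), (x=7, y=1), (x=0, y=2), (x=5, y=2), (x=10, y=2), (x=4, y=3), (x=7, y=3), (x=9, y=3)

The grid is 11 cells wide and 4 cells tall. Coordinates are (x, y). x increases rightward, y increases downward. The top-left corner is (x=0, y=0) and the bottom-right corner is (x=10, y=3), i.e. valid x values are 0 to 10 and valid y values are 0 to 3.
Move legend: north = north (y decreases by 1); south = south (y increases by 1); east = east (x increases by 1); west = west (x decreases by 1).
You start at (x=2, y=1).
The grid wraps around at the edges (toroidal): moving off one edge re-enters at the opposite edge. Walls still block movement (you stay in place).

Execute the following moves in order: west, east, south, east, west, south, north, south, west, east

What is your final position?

Start: (x=2, y=1)
  west (west): (x=2, y=1) -> (x=1, y=1)
  east (east): (x=1, y=1) -> (x=2, y=1)
  south (south): (x=2, y=1) -> (x=2, y=2)
  east (east): (x=2, y=2) -> (x=3, y=2)
  west (west): (x=3, y=2) -> (x=2, y=2)
  south (south): (x=2, y=2) -> (x=2, y=3)
  north (north): (x=2, y=3) -> (x=2, y=2)
  south (south): (x=2, y=2) -> (x=2, y=3)
  west (west): (x=2, y=3) -> (x=1, y=3)
  east (east): (x=1, y=3) -> (x=2, y=3)
Final: (x=2, y=3)

Answer: Final position: (x=2, y=3)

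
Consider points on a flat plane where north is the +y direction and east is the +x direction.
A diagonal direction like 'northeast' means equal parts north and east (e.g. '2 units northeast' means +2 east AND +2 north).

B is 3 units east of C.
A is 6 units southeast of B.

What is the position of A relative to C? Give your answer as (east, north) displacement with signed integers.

Answer: A is at (east=9, north=-6) relative to C.

Derivation:
Place C at the origin (east=0, north=0).
  B is 3 units east of C: delta (east=+3, north=+0); B at (east=3, north=0).
  A is 6 units southeast of B: delta (east=+6, north=-6); A at (east=9, north=-6).
Therefore A relative to C: (east=9, north=-6).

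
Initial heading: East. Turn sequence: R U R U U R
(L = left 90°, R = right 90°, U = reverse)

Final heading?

Answer: Final heading: South

Derivation:
Start: East
  R (right (90° clockwise)) -> South
  U (U-turn (180°)) -> North
  R (right (90° clockwise)) -> East
  U (U-turn (180°)) -> West
  U (U-turn (180°)) -> East
  R (right (90° clockwise)) -> South
Final: South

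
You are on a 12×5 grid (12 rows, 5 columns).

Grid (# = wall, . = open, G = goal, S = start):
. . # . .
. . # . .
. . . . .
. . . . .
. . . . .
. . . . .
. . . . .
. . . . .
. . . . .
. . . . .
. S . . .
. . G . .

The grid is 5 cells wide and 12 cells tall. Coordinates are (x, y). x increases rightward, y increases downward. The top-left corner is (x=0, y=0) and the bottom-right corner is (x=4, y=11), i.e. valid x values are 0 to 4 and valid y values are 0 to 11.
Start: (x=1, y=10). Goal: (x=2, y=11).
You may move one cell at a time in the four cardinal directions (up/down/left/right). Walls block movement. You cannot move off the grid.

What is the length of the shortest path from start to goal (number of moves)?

Answer: Shortest path length: 2

Derivation:
BFS from (x=1, y=10) until reaching (x=2, y=11):
  Distance 0: (x=1, y=10)
  Distance 1: (x=1, y=9), (x=0, y=10), (x=2, y=10), (x=1, y=11)
  Distance 2: (x=1, y=8), (x=0, y=9), (x=2, y=9), (x=3, y=10), (x=0, y=11), (x=2, y=11)  <- goal reached here
One shortest path (2 moves): (x=1, y=10) -> (x=2, y=10) -> (x=2, y=11)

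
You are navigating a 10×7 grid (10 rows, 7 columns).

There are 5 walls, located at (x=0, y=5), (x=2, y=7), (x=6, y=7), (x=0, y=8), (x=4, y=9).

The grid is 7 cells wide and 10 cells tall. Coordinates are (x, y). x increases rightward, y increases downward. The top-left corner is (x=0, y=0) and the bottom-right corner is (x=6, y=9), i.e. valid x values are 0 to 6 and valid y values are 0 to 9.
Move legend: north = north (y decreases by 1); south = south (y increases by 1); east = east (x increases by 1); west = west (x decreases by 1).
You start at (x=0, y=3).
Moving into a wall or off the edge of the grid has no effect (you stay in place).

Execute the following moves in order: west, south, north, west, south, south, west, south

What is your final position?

Start: (x=0, y=3)
  west (west): blocked, stay at (x=0, y=3)
  south (south): (x=0, y=3) -> (x=0, y=4)
  north (north): (x=0, y=4) -> (x=0, y=3)
  west (west): blocked, stay at (x=0, y=3)
  south (south): (x=0, y=3) -> (x=0, y=4)
  south (south): blocked, stay at (x=0, y=4)
  west (west): blocked, stay at (x=0, y=4)
  south (south): blocked, stay at (x=0, y=4)
Final: (x=0, y=4)

Answer: Final position: (x=0, y=4)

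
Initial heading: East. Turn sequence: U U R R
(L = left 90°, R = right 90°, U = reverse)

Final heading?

Answer: Final heading: West

Derivation:
Start: East
  U (U-turn (180°)) -> West
  U (U-turn (180°)) -> East
  R (right (90° clockwise)) -> South
  R (right (90° clockwise)) -> West
Final: West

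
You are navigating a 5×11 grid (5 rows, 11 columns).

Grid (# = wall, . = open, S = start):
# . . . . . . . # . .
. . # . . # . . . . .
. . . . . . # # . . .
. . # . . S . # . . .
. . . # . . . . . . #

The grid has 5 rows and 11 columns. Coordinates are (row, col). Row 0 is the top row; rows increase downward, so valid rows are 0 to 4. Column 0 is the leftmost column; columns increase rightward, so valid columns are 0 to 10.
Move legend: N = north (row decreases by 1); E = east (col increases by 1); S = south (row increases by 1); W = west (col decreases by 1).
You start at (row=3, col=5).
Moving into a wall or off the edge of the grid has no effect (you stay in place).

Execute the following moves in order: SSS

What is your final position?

Answer: Final position: (row=4, col=5)

Derivation:
Start: (row=3, col=5)
  S (south): (row=3, col=5) -> (row=4, col=5)
  S (south): blocked, stay at (row=4, col=5)
  S (south): blocked, stay at (row=4, col=5)
Final: (row=4, col=5)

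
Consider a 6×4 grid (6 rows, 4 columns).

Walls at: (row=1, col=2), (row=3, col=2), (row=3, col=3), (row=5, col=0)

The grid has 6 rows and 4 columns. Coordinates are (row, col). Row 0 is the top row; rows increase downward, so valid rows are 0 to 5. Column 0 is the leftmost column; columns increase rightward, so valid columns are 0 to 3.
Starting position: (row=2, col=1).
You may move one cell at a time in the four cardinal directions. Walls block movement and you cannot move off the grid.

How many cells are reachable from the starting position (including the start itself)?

Answer: Reachable cells: 20

Derivation:
BFS flood-fill from (row=2, col=1):
  Distance 0: (row=2, col=1)
  Distance 1: (row=1, col=1), (row=2, col=0), (row=2, col=2), (row=3, col=1)
  Distance 2: (row=0, col=1), (row=1, col=0), (row=2, col=3), (row=3, col=0), (row=4, col=1)
  Distance 3: (row=0, col=0), (row=0, col=2), (row=1, col=3), (row=4, col=0), (row=4, col=2), (row=5, col=1)
  Distance 4: (row=0, col=3), (row=4, col=3), (row=5, col=2)
  Distance 5: (row=5, col=3)
Total reachable: 20 (grid has 20 open cells total)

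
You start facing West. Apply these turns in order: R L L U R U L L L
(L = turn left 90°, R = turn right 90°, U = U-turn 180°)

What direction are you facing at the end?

Start: West
  R (right (90° clockwise)) -> North
  L (left (90° counter-clockwise)) -> West
  L (left (90° counter-clockwise)) -> South
  U (U-turn (180°)) -> North
  R (right (90° clockwise)) -> East
  U (U-turn (180°)) -> West
  L (left (90° counter-clockwise)) -> South
  L (left (90° counter-clockwise)) -> East
  L (left (90° counter-clockwise)) -> North
Final: North

Answer: Final heading: North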